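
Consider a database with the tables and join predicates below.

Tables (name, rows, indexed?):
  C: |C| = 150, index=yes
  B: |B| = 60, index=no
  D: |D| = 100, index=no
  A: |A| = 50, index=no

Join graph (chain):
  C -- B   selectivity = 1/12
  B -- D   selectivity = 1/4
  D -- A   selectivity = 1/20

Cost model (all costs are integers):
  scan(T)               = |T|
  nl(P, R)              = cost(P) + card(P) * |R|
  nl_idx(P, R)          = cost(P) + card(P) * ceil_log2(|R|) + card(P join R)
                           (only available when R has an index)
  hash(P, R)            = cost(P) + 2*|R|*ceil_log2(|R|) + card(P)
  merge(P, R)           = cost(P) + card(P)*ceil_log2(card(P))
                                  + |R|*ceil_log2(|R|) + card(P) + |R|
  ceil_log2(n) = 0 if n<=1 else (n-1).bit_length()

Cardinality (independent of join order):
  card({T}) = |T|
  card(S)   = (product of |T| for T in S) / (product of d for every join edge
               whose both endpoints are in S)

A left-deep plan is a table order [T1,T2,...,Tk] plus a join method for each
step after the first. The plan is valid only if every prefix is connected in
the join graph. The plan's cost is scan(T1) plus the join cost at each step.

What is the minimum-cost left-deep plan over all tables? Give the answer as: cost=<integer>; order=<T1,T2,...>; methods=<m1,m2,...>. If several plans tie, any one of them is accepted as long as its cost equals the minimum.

cost=7920; order=D,A,B,C; methods=hash,hash,hash

Selinger DP (subsets sized 1..n):
  {C}: scan cost=150, card=150
  {B}: scan cost=60, card=60
  {D}: scan cost=100, card=100
  {A}: scan cost=50, card=50
  {BC}: card=750; try (B,hash)→1020, (C,nl_idx)→1290, (C,merge)→1830, (B,merge)→1920, (C,hash)→2520, (C,nl)→9060 …(+1); best=1020 via (B,hash)
  {BD}: card=1500; try (B,hash)→920, (D,merge)→1280, (B,merge)→1320, (D,hash)→1520, (D,nl)→6060, (B,nl)→6100; best=920 via (B,hash)
  {AD}: card=250; try (A,hash)→800, (D,merge)→1200, (A,merge)→1250, (D,hash)→1500, (D,nl)→5050, (A,nl)→5100; best=800 via (A,hash)
  {BCD}: card=18750; try (D,hash)→3170, (C,hash)→4820, (D,merge)→10070, (C,merge)→20270, (C,nl_idx)→31670, (D,nl)→76020 …(+1); best=3170 via (D,hash)
  {ABD}: card=3750; try (B,hash)→1770, (A,hash)→3020, (B,merge)→3470, (B,nl)→15800, (A,merge)→19270, (A,nl)→75920; best=1770 via (B,hash)
  {ABCD}: card=46875; try (C,hash)→7920, (A,hash)→22520, (C,merge)→51870, (C,nl_idx)→78645, (A,merge)→303520, (C,nl)→564270 …(+1); best=7920 via (C,hash)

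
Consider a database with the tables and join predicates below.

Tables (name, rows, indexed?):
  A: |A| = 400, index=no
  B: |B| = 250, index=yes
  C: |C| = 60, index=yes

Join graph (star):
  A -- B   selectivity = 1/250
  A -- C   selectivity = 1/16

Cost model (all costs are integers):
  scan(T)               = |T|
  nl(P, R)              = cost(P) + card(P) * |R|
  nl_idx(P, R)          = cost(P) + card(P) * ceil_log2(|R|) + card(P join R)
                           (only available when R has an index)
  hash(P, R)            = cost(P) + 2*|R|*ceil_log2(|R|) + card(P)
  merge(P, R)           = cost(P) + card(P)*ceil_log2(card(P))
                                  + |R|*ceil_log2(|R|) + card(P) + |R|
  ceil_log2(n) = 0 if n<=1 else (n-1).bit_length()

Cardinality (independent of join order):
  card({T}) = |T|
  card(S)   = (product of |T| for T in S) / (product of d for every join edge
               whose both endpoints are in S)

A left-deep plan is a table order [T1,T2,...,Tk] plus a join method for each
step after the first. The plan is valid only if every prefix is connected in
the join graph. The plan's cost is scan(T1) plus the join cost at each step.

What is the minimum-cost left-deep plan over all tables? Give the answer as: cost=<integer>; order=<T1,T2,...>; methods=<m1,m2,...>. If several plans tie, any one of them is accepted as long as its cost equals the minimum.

Selinger DP (subsets sized 1..n):
  {A}: scan cost=400, card=400
  {B}: scan cost=250, card=250
  {C}: scan cost=60, card=60
  {AB}: card=400; try (B,nl_idx)→4000, (B,hash)→4800, (A,merge)→6500, (B,merge)→6650, (A,hash)→7700, (A,nl)→100250 …(+1); best=4000 via (B,nl_idx)
  {AC}: card=1500; try (C,hash)→1520, (C,nl_idx)→4300, (A,merge)→4480, (C,merge)→4820, (A,hash)→7320, (A,nl)→24060 …(+1); best=1520 via (C,hash)
  {ABC}: card=1500; try (C,hash)→5120, (B,hash)→7020, (C,nl_idx)→7900, (C,merge)→8420, (B,nl_idx)→15020, (B,merge)→21770 …(+2); best=5120 via (C,hash)

cost=5120; order=A,B,C; methods=nl_idx,hash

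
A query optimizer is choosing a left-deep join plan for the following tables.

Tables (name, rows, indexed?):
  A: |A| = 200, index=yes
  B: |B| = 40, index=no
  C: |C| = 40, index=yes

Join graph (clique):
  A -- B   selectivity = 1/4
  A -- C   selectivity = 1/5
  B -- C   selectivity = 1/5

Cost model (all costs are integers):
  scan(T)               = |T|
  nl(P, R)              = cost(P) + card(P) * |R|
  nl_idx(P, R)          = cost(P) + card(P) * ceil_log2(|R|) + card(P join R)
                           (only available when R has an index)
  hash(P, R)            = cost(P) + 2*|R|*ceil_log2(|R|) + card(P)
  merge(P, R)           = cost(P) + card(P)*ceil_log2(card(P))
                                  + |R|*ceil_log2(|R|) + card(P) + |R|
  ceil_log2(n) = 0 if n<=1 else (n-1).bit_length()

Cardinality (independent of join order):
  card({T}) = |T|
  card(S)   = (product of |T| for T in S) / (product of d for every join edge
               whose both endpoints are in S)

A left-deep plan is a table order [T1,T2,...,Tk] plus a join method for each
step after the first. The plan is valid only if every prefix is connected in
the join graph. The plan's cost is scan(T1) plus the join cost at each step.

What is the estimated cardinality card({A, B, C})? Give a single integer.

Tables in S: A(200), B(40), C(40)
Edges inside S: A-B(d=4), A-C(d=5), B-C(d=5)
numerator = 200 * 40 * 40 = 320000
denominator = 4 * 5 * 5 = 100
card(S) = 320000 / 100 = 3200

3200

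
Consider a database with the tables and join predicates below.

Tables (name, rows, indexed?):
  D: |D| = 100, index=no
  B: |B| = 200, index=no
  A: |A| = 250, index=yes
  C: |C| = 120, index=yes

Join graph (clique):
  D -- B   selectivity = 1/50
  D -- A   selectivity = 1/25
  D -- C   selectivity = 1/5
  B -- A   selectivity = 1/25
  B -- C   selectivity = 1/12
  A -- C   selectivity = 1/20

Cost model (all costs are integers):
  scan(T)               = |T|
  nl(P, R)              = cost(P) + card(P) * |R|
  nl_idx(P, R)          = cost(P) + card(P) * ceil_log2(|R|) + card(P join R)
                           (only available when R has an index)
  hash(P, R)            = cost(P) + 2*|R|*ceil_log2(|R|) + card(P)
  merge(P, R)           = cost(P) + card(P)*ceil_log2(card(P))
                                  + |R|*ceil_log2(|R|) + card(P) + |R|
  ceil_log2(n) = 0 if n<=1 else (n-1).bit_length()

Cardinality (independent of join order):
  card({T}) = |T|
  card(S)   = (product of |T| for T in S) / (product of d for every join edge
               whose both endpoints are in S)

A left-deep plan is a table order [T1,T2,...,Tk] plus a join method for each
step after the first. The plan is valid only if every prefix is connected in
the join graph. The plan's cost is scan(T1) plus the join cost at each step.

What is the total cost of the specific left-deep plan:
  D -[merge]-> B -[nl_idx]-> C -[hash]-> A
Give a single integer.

11100

step 1: scan D: cost=100, card=100
step 2: join B via merge
    card(P join B) = 100*200/(50) = 400
    cost = 100 + 100*7 + 200*8 + 100 + 200 = 2700
step 3: join C via nl_idx
    card(P join C) = 400*120/(5*12) = 800
    cost = 2700 + 400*7 + 800 = 6300
step 4: join A via hash
    card(P join A) = 800*250/(25*25*20) = 16
    cost = 6300 + 2*250*8 + 800 = 11100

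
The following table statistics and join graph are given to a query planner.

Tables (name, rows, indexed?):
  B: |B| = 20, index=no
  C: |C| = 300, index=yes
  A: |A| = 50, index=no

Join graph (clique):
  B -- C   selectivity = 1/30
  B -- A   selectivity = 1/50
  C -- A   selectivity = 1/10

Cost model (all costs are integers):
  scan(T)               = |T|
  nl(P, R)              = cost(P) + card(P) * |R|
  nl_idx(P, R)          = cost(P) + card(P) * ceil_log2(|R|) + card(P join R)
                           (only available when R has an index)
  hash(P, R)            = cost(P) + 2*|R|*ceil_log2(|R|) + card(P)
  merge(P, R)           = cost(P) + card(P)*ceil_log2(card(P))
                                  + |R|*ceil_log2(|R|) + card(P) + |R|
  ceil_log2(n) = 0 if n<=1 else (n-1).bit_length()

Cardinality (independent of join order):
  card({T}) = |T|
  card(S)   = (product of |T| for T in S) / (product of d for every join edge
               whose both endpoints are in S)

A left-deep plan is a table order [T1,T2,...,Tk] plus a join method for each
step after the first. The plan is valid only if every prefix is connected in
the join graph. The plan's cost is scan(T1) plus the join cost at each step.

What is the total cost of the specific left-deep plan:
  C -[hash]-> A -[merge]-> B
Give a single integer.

19320

step 1: scan C: cost=300, card=300
step 2: join A via hash
    card(P join A) = 300*50/(10) = 1500
    cost = 300 + 2*50*6 + 300 = 1200
step 3: join B via merge
    card(P join B) = 1500*20/(30*50) = 20
    cost = 1200 + 1500*11 + 20*5 + 1500 + 20 = 19320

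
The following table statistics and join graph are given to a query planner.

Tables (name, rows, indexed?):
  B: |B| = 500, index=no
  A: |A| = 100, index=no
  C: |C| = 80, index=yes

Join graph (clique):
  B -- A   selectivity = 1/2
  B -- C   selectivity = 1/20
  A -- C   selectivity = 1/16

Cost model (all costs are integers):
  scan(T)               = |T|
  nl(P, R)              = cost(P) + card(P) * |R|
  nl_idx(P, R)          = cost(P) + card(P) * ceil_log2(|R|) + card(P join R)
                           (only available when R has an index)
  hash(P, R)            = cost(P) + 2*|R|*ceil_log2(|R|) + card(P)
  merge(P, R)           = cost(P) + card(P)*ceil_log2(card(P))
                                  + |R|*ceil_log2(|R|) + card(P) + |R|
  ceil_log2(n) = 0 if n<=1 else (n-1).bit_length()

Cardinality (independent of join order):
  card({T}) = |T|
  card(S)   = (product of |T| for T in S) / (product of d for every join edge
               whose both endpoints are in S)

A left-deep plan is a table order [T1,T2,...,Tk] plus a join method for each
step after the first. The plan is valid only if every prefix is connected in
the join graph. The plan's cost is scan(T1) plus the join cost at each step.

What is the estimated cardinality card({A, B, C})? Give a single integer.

6250

Tables in S: A(100), B(500), C(80)
Edges inside S: B-A(d=2), B-C(d=20), A-C(d=16)
numerator = 100 * 500 * 80 = 4000000
denominator = 2 * 20 * 16 = 640
card(S) = 4000000 / 640 = 6250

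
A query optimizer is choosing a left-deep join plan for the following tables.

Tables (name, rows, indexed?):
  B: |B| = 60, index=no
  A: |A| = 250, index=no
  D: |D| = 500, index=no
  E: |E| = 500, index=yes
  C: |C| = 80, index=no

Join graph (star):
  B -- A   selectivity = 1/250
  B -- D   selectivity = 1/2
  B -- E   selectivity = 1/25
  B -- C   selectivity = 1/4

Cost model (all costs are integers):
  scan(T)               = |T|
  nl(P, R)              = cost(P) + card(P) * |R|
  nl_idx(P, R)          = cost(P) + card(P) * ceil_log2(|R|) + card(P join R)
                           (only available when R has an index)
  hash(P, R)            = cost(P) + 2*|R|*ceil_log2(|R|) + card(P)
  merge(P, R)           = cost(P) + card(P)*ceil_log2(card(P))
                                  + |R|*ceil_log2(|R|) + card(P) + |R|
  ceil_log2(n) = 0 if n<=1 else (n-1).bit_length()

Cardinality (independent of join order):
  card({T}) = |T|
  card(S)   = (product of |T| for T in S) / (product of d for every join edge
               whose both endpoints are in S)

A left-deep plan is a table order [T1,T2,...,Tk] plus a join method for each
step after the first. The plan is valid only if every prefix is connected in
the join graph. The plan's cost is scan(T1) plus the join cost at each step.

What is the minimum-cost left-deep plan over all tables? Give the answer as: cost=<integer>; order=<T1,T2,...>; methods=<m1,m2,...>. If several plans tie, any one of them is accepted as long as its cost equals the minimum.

cost=38280; order=A,B,E,C,D; methods=hash,nl_idx,hash,hash

Selinger DP (subsets sized 1..n):
  {B}: scan cost=60, card=60
  {A}: scan cost=250, card=250
  {D}: scan cost=500, card=500
  {E}: scan cost=500, card=500
  {C}: scan cost=80, card=80
  {AB}: card=60; try (B,hash)→1220, (A,merge)→2730, (B,merge)→2920, (A,hash)→4120, (A,nl)→15060, (B,nl)→15250; best=1220 via (B,hash)
  {BD}: card=15000; try (B,hash)→1720, (D,merge)→5480, (B,merge)→5920, (D,hash)→9120, (D,nl)→30060, (B,nl)→30500; best=1720 via (B,hash)
  {BE}: card=1200; try (B,hash)→1720, (E,nl_idx)→1800, (E,merge)→5480, (B,merge)→5920, (E,hash)→9120, (E,nl)→30060 …(+1); best=1720 via (B,hash)
  {BC}: card=1200; try (B,hash)→880, (C,merge)→1120, (B,merge)→1140, (C,hash)→1240, (C,nl)→4860, (B,nl)→4880; best=880 via (B,hash)
  {ABD}: card=15000; try (D,merge)→6640, (D,hash)→10280, (A,hash)→20720, (D,nl)→31220, (A,merge)→228970, (A,nl)→3751720; best=6640 via (D,merge)
  {ABE}: card=1200; try (E,nl_idx)→2960, (E,merge)→6640, (A,hash)→6920, (E,hash)→10280, (A,merge)→18370, (E,nl)→31220 …(+1); best=2960 via (E,nl_idx)
  {ABC}: card=1200; try (C,merge)→2280, (C,hash)→2400, (C,nl)→6020, (A,hash)→6080, (A,merge)→17530, (A,nl)→300880; best=2280 via (C,merge)
  {BDE}: card=300000; try (D,hash)→11920, (D,merge)→21120, (E,hash)→25720, (E,merge)→231720, (E,nl_idx)→436720, (D,nl)→601720 …(+1); best=11920 via (D,hash)
  {BCD}: card=300000; try (D,hash)→11080, (C,hash)→17840, (D,merge)→20280, (C,merge)→227360, (D,nl)→600880, (C,nl)→1201720; best=11080 via (D,hash)
  {BCE}: card=24000; try (C,hash)→4040, (E,hash)→11080, (C,merge)→16760, (E,merge)→20280, (E,nl_idx)→35680, (C,nl)→97720 …(+1); best=4040 via (C,hash)
  {ABDE}: card=300000; try (D,hash)→13160, (D,merge)→22360, (E,hash)→30640, (E,merge)→236640, (A,hash)→315920, (E,nl_idx)→441640 …(+4); best=13160 via (D,hash)
  {ABCD}: card=300000; try (D,hash)→12480, (D,merge)→21680, (C,hash)→22760, (C,merge)→232280, (A,hash)→315080, (D,nl)→602280 …(+3); best=12480 via (D,hash)
  {ABCE}: card=24000; try (C,hash)→5280, (E,hash)→12480, (C,merge)→18000, (E,merge)→21680, (A,hash)→32040, (E,nl_idx)→37080 …(+4); best=5280 via (C,hash)
  {BCDE}: card=6000000; try (D,hash)→37040, (C,hash)→313040, (E,hash)→320080, (D,merge)→393040, (C,merge)→6012560, (E,merge)→6016080 …(+4); best=37040 via (D,hash)
  {ABCDE}: card=6000000; try (D,hash)→38280, (C,hash)→314280, (E,hash)→321480, (D,merge)→394280, (C,merge)→6013800, (E,merge)→6017480 …(+7); best=38280 via (D,hash)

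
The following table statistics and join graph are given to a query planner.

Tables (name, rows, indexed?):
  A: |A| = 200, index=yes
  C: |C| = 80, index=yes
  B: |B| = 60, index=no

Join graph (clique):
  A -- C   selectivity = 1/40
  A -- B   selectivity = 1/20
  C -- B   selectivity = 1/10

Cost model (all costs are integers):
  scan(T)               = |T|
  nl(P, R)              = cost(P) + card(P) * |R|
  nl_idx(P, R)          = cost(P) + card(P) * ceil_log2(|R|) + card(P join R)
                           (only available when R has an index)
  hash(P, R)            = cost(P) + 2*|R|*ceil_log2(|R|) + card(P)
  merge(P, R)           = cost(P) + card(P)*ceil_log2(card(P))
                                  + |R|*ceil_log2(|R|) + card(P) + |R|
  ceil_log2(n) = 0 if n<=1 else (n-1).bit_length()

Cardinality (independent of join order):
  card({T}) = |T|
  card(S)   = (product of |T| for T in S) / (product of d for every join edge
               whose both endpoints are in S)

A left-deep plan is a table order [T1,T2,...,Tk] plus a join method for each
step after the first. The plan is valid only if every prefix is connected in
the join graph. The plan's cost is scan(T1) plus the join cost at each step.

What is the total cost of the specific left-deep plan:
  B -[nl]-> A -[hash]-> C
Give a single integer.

13780

step 1: scan B: cost=60, card=60
step 2: join A via nl
    card(P join A) = 60*200/(20) = 600
    cost = 60 + 60*200 = 12060
step 3: join C via hash
    card(P join C) = 600*80/(40*10) = 120
    cost = 12060 + 2*80*7 + 600 = 13780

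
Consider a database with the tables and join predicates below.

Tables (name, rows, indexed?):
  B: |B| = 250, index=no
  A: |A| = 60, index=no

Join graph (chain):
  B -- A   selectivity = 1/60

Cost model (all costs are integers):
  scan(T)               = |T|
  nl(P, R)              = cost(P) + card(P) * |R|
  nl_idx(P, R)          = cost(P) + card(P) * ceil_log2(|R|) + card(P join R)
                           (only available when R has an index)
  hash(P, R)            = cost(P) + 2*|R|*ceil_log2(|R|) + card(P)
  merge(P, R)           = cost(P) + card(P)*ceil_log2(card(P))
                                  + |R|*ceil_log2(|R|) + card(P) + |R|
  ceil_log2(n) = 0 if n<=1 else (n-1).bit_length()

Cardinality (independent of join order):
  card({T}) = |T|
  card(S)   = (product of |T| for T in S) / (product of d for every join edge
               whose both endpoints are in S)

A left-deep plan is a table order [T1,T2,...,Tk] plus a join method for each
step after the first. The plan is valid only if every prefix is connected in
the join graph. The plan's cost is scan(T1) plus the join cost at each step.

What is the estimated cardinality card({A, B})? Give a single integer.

Tables in S: A(60), B(250)
Edges inside S: B-A(d=60)
numerator = 60 * 250 = 15000
denominator = 60 = 60
card(S) = 15000 / 60 = 250

250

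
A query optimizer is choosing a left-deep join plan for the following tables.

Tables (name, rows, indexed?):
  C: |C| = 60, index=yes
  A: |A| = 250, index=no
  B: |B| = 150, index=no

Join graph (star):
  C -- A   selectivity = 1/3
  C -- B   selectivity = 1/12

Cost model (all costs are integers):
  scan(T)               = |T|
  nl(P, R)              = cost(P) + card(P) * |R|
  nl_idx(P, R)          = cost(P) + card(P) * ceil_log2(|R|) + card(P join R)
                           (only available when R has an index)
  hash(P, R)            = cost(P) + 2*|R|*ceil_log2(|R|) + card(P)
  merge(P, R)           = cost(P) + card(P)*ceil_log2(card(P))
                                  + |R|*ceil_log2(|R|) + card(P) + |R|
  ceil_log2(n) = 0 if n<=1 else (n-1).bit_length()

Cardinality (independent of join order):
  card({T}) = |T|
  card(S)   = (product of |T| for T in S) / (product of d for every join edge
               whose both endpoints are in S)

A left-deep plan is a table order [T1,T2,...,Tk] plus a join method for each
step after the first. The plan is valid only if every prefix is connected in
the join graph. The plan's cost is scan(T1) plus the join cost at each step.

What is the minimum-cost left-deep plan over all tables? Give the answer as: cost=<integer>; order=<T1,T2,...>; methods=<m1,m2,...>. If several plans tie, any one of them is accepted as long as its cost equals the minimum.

Selinger DP (subsets sized 1..n):
  {C}: scan cost=60, card=60
  {A}: scan cost=250, card=250
  {B}: scan cost=150, card=150
  {AC}: card=5000; try (C,hash)→1220, (A,merge)→2730, (C,merge)→2920, (A,hash)→4120, (C,nl_idx)→6750, (A,nl)→15060 …(+1); best=1220 via (C,hash)
  {BC}: card=750; try (C,hash)→1020, (C,nl_idx)→1800, (B,merge)→1830, (C,merge)→1920, (B,hash)→2520, (B,nl)→9060 …(+1); best=1020 via (C,hash)
  {ABC}: card=62500; try (A,hash)→5770, (B,hash)→8620, (A,merge)→11520, (B,merge)→72570, (A,nl)→188520, (B,nl)→751220; best=5770 via (A,hash)

cost=5770; order=B,C,A; methods=hash,hash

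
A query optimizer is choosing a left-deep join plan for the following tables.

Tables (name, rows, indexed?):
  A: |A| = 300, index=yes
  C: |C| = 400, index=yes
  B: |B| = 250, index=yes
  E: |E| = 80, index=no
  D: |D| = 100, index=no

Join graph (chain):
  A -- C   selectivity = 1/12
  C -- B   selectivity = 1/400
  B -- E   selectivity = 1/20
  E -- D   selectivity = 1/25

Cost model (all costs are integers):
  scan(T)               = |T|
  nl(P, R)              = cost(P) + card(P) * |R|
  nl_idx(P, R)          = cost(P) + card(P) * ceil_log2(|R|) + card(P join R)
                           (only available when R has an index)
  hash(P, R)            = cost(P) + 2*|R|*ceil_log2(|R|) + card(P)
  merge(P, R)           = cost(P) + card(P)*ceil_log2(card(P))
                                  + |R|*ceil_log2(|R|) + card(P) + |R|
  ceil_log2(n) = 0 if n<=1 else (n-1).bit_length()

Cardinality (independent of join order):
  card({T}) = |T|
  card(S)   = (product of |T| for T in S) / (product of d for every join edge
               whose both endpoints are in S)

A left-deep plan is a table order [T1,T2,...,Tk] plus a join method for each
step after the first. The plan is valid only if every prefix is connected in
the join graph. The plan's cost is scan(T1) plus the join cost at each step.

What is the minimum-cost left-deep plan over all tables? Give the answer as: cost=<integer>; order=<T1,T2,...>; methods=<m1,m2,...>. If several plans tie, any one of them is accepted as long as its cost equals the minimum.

cost=15920; order=B,C,E,D,A; methods=nl_idx,hash,hash,hash

Selinger DP (subsets sized 1..n):
  {A}: scan cost=300, card=300
  {C}: scan cost=400, card=400
  {B}: scan cost=250, card=250
  {E}: scan cost=80, card=80
  {D}: scan cost=100, card=100
  {AC}: card=10000; try (A,hash)→6200, (C,merge)→7300, (A,merge)→7400, (C,hash)→7800, (C,nl_idx)→13000, (A,nl_idx)→14000 …(+2); best=6200 via (A,hash)
  {BC}: card=250; try (C,nl_idx)→2750, (B,nl_idx)→3850, (B,hash)→4800, (C,merge)→6500, (B,merge)→6650, (C,hash)→7700 …(+2); best=2750 via (C,nl_idx)
  {BE}: card=1000; try (E,hash)→1620, (B,nl_idx)→1720, (B,merge)→2970, (E,merge)→3140, (B,hash)→4160, (B,nl)→20080 …(+1); best=1620 via (E,hash)
  {DE}: card=320; try (E,hash)→1320, (D,merge)→1520, (E,merge)→1540, (D,hash)→1560, (D,nl)→8080, (E,nl)→8100; best=1320 via (E,hash)
  {ABC}: card=6250; try (A,merge)→8000, (A,hash)→8400, (A,nl_idx)→11250, (B,hash)→20200, (A,nl)→77750, (B,nl_idx)→92450 …(+2); best=8000 via (A,merge)
  {BCE}: card=1000; try (E,hash)→4120, (E,merge)→5640, (C,hash)→9820, (C,nl_idx)→11620, (C,merge)→16620, (E,nl)→22750 …(+1); best=4120 via (E,hash)
  {BDE}: card=4000; try (D,hash)→4020, (B,hash)→5640, (B,merge)→6770, (B,nl_idx)→7880, (D,merge)→13420, (B,nl)→81320 …(+1); best=4020 via (D,hash)
  {ABCE}: card=25000; try (A,hash)→10520, (E,hash)→15370, (A,merge)→18120, (A,nl_idx)→38120, (E,merge)→96140, (A,nl)→304120 …(+1); best=10520 via (A,hash)
  {BCDE}: card=4000; try (D,hash)→6520, (C,hash)→15220, (D,merge)→15920, (C,nl_idx)→44020, (C,merge)→60020, (D,nl)→104120 …(+1); best=6520 via (D,hash)
  {ABCDE}: card=100000; try (A,hash)→15920, (D,hash)→36920, (A,merge)→61520, (A,nl_idx)→142520, (D,merge)→411320, (A,nl)→1206520 …(+1); best=15920 via (A,hash)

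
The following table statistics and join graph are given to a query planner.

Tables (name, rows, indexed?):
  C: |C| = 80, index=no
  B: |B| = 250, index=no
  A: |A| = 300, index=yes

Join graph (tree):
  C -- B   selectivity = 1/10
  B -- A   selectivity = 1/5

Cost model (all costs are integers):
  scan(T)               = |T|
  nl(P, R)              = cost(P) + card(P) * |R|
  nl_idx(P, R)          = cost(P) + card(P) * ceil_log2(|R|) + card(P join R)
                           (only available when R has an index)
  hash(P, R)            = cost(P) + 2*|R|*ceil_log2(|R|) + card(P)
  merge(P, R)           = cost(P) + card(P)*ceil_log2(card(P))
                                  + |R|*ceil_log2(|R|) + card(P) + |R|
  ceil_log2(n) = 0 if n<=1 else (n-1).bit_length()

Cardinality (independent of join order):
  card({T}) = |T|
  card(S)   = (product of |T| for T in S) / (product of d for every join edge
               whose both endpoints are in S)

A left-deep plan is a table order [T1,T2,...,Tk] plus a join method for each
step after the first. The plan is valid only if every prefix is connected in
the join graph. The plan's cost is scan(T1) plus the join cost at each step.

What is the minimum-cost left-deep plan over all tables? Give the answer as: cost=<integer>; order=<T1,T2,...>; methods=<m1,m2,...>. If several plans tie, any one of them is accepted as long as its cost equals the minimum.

cost=9020; order=B,C,A; methods=hash,hash

Selinger DP (subsets sized 1..n):
  {C}: scan cost=80, card=80
  {B}: scan cost=250, card=250
  {A}: scan cost=300, card=300
  {BC}: card=2000; try (C,hash)→1620, (B,merge)→2970, (C,merge)→3140, (B,hash)→4160, (B,nl)→20080, (C,nl)→20250; best=1620 via (C,hash)
  {AB}: card=15000; try (B,hash)→4600, (A,merge)→5500, (B,merge)→5550, (A,hash)→5900, (A,nl_idx)→17500, (A,nl)→75250 …(+1); best=4600 via (B,hash)
  {ABC}: card=120000; try (A,hash)→9020, (C,hash)→20720, (A,merge)→28620, (A,nl_idx)→139620, (C,merge)→230240, (A,nl)→601620 …(+1); best=9020 via (A,hash)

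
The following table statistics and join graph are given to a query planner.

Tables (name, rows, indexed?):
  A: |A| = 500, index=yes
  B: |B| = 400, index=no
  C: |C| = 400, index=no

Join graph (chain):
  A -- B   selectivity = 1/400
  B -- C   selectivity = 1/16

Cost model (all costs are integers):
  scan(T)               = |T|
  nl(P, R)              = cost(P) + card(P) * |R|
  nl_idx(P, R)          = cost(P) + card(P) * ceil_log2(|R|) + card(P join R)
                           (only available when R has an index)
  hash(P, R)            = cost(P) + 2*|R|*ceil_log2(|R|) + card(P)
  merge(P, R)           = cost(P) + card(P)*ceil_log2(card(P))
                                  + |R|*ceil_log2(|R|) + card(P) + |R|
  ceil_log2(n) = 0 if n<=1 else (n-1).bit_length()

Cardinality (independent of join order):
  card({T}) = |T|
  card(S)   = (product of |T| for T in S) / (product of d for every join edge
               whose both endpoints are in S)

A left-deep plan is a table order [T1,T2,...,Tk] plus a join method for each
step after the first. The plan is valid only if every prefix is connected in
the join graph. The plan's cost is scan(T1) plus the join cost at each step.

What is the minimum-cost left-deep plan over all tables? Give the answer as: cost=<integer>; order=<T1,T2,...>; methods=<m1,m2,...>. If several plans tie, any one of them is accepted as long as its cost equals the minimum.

Selinger DP (subsets sized 1..n):
  {A}: scan cost=500, card=500
  {B}: scan cost=400, card=400
  {C}: scan cost=400, card=400
  {AB}: card=500; try (A,nl_idx)→4500, (B,hash)→8200, (A,merge)→9400, (B,merge)→9500, (A,hash)→9800, (A,nl)→200400 …(+1); best=4500 via (A,nl_idx)
  {BC}: card=10000; try (C,hash)→8000, (B,hash)→8000, (C,merge)→8400, (B,merge)→8400, (C,nl)→160400, (B,nl)→160400; best=8000 via (C,hash)
  {ABC}: card=12500; try (C,hash)→12200, (C,merge)→13500, (A,hash)→27000, (A,nl_idx)→110500, (A,merge)→163000, (C,nl)→204500 …(+1); best=12200 via (C,hash)

cost=12200; order=B,A,C; methods=nl_idx,hash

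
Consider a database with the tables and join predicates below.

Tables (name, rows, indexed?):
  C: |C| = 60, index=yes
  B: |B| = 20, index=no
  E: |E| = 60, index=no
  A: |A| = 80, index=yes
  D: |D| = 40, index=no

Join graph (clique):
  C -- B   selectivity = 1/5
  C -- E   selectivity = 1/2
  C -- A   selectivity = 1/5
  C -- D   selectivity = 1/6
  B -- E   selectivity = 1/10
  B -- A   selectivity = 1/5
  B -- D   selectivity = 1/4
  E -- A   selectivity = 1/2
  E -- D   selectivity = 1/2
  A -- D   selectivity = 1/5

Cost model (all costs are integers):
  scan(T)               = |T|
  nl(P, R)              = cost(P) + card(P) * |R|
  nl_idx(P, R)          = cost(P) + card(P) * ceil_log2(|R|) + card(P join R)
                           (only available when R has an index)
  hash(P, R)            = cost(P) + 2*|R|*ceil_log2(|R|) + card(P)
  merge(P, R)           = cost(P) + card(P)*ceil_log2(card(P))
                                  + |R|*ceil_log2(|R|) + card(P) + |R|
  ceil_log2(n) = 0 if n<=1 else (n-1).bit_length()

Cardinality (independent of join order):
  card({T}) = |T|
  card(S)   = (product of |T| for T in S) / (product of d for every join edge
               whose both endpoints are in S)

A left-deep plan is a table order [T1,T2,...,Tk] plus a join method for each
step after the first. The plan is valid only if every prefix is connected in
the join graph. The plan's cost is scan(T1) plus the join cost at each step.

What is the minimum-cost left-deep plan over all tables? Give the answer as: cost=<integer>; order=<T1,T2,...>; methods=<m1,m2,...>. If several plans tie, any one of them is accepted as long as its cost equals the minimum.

cost=3496; order=A,B,D,C,E; methods=hash,hash,hash,hash

Selinger DP (subsets sized 1..n):
  {C}: scan cost=60, card=60
  {B}: scan cost=20, card=20
  {E}: scan cost=60, card=60
  {A}: scan cost=80, card=80
  {D}: scan cost=40, card=40
  {BC}: card=240; try (B,hash)→320, (C,nl_idx)→380, (C,merge)→560, (B,merge)→600, (C,hash)→760, (C,nl)→1220 …(+1); best=320 via (B,hash)
  {CE}: card=1800; try (E,hash)→840, (C,hash)→840, (E,merge)→900, (C,merge)→900, (C,nl_idx)→2220, (E,nl)→3660 …(+1); best=840 via (E,hash)
  {AC}: card=960; try (C,hash)→880, (A,merge)→1120, (C,merge)→1140, (A,hash)→1240, (A,nl_idx)→1440, (C,nl_idx)→1520 …(+2); best=880 via (C,hash)
  {CD}: card=400; try (D,hash)→600, (C,nl_idx)→680, (C,merge)→740, (D,merge)→760, (C,hash)→800, (C,nl)→2440 …(+1); best=600 via (D,hash)
  {BE}: card=120; try (B,hash)→320, (E,merge)→560, (B,merge)→600, (E,hash)→760, (E,nl)→1220, (B,nl)→1260; best=320 via (B,hash)
  {AB}: card=320; try (B,hash)→360, (A,nl_idx)→480, (A,merge)→780, (B,merge)→840, (A,hash)→1160, (A,nl)→1620 …(+1); best=360 via (B,hash)
  {BD}: card=200; try (B,hash)→280, (D,merge)→420, (B,merge)→440, (D,hash)→520, (D,nl)→820, (B,nl)→840; best=280 via (B,hash)
  {AE}: card=2400; try (E,hash)→880, (A,merge)→1120, (E,merge)→1140, (A,hash)→1240, (A,nl_idx)→2880, (A,nl)→4860 …(+1); best=880 via (E,hash)
  {DE}: card=1200; try (D,hash)→600, (E,merge)→740, (D,merge)→760, (E,hash)→800, (E,nl)→2440, (D,nl)→2460; best=600 via (D,hash)
  {AD}: card=640; try (D,hash)→640, (A,merge)→960, (A,nl_idx)→960, (D,merge)→1000, (A,hash)→1200, (A,nl)→3240 …(+1); best=640 via (D,hash)
  {BCE}: card=720; try (C,hash)→1160, (E,hash)→1280, (C,merge)→1700, (C,nl_idx)→1760, (B,hash)→2840, (E,merge)→2900 …(+4); best=1160 via (C,hash)
  {ABC}: card=768; try (C,hash)→1400, (A,hash)→1680, (B,hash)→2040, (A,nl_idx)→2768, (C,nl_idx)→3048, (A,merge)→3120 …(+5); best=1400 via (C,hash)
  {BCD}: card=400; try (D,hash)→1040, (C,hash)→1200, (B,hash)→1200, (C,nl_idx)→1880, (C,merge)→2500, (D,merge)→2760 …(+4); best=1040 via (D,hash)
  {ACE}: card=14400; try (E,hash)→2560, (A,hash)→3760, (C,hash)→4000, (E,merge)→11860, (A,merge)→23080, (A,nl_idx)→27840 …(+5); best=2560 via (E,hash)
  {CDE}: card=6000; try (E,hash)→1720, (C,hash)→2520, (D,hash)→3120, (E,merge)→5020, (C,nl_idx)→13800, (C,merge)→15420 …(+4); best=1720 via (E,hash)
  {ACD}: card=1280; try (C,hash)→2000, (A,hash)→2120, (D,hash)→2320, (A,nl_idx)→4680, (A,merge)→5240, (C,nl_idx)→5760 …(+5); best=2000 via (C,hash)
  {ABE}: card=960; try (E,hash)→1400, (A,hash)→1560, (A,merge)→1920, (A,nl_idx)→2120, (B,hash)→3480, (E,merge)→3980 …(+4); best=1400 via (E,hash)
  {BDE}: card=600; try (D,hash)→920, (E,hash)→1200, (D,merge)→1560, (B,hash)→2000, (E,merge)→2500, (D,nl)→5120 …(+3); best=920 via (D,hash)
  {ABD}: card=640; try (D,hash)→1160, (B,hash)→1480, (A,hash)→1600, (A,nl_idx)→2320, (A,merge)→2720, (D,merge)→3840 …(+4); best=1160 via (D,hash)
  {ADE}: card=9600; try (E,hash)→2000, (A,hash)→2920, (D,hash)→3760, (E,merge)→8100, (A,merge)→15640, (A,nl_idx)→18600 …(+4); best=2000 via (E,hash)
  {ABCE}: card=1152; try (E,hash)→2888, (A,hash)→3000, (C,hash)→3080, (A,nl_idx)→7352, (C,nl_idx)→8312, (A,merge)→9720 …(+8); best=2888 via (E,hash)
  {BCDE}: card=600; try (E,hash)→2160, (C,hash)→2240, (D,hash)→2360, (C,nl_idx)→5120, (E,merge)→5460, (B,hash)→7920 …(+7); best=2160 via (E,hash)
  {ABCD}: card=256; try (C,hash)→2520, (A,hash)→2560, (D,hash)→2648, (B,hash)→3480, (A,nl_idx)→4096, (C,nl_idx)→5256 …(+8); best=2520 via (C,hash)
  {ACDE}: card=9600; try (E,hash)→4000, (A,hash)→8840, (C,hash)→12320, (D,hash)→17440, (E,merge)→17780, (A,nl_idx)→53320 …(+8); best=4000 via (E,hash)
  {ABDE}: card=960; try (E,hash)→2520, (A,hash)→2640, (D,hash)→2840, (A,nl_idx)→6080, (A,merge)→8160, (E,merge)→8620 …(+7); best=2520 via (E,hash)
  {ABCDE}: card=192; try (E,hash)→3496, (A,hash)→3880, (C,hash)→4200, (D,hash)→4520, (E,merge)→5244, (A,nl_idx)→6552 …(+11); best=3496 via (E,hash)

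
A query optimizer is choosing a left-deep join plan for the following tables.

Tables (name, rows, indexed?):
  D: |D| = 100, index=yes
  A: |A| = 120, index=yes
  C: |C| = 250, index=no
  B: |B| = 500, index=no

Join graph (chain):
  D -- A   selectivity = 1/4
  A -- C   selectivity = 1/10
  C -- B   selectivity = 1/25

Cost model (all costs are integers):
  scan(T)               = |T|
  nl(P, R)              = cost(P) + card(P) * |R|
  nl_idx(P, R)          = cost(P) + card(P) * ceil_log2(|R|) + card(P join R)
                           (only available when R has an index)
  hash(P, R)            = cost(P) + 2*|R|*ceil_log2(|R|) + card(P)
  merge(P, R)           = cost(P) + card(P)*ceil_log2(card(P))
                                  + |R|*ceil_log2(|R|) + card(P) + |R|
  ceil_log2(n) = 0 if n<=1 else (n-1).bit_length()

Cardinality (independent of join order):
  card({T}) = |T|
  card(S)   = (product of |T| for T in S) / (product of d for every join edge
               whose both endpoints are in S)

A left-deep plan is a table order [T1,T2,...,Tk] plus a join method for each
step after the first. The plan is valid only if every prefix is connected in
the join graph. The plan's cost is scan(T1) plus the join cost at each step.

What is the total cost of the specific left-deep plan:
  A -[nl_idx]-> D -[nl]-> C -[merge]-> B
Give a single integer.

step 1: scan A: cost=120, card=120
step 2: join D via nl_idx
    card(P join D) = 120*100/(4) = 3000
    cost = 120 + 120*7 + 3000 = 3960
step 3: join C via nl
    card(P join C) = 3000*250/(10) = 75000
    cost = 3960 + 3000*250 = 753960
step 4: join B via merge
    card(P join B) = 75000*500/(25) = 1500000
    cost = 753960 + 75000*17 + 500*9 + 75000 + 500 = 2108960

2108960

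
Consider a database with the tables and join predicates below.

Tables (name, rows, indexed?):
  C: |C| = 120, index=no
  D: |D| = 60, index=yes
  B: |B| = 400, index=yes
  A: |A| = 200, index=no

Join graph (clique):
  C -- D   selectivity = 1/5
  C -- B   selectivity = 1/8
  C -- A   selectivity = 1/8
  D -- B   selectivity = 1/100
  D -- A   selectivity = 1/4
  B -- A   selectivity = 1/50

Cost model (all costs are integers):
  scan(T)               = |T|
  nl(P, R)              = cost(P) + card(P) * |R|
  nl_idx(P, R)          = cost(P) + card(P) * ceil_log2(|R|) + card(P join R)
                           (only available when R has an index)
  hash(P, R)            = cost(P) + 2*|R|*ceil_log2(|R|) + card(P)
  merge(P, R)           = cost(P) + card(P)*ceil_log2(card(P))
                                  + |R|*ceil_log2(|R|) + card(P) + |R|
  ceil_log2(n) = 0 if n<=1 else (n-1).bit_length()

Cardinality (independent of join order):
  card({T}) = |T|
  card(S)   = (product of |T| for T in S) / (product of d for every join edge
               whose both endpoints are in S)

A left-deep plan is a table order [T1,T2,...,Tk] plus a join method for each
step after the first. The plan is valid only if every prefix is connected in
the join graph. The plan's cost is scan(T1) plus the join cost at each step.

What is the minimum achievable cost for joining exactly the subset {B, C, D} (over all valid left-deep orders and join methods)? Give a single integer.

2760

Selinger DP over subsets of {B,C,D}:
  {C}: scan cost=120, card=120
  {D}: scan cost=60, card=60
  {B}: scan cost=400, card=400
  {CD}: card=1440; try (D,hash)→960, (C,merge)→1440, (D,merge)→1500, (C,hash)→1800, (D,nl_idx)→2280, (C,nl)→7260 …(+1); best=960 via (D,hash)
  {BC}: card=6000; try (C,hash)→2480, (B,merge)→5080, (C,merge)→5360, (B,nl_idx)→7200, (B,hash)→7440, (B,nl)→48120 …(+1); best=2480 via (C,hash)
  {BD}: card=240; try (B,nl_idx)→840, (D,hash)→1520, (D,nl_idx)→3040, (B,merge)→4480, (D,merge)→4820, (B,hash)→7320 …(+2); best=840 via (B,nl_idx)
  {BCD}: card=720; try (C,hash)→2760, (C,merge)→3960, (D,hash)→9200, (B,hash)→9600, (B,nl_idx)→14640, (B,merge)→22240 …(+5); best=2760 via (C,hash)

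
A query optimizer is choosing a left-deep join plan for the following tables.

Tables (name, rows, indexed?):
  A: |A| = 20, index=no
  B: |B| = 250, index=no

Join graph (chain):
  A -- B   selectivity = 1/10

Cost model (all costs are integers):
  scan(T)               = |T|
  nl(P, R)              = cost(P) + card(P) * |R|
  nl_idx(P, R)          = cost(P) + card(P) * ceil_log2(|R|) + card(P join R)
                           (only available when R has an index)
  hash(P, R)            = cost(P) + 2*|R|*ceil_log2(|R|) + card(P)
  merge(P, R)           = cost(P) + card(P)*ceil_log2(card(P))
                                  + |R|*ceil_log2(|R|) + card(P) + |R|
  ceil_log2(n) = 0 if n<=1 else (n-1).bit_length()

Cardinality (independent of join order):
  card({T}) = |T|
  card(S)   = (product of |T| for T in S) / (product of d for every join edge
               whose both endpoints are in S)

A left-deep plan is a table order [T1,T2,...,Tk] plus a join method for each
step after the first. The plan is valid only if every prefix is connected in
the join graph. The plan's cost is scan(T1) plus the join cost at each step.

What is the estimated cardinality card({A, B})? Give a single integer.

Tables in S: A(20), B(250)
Edges inside S: A-B(d=10)
numerator = 20 * 250 = 5000
denominator = 10 = 10
card(S) = 5000 / 10 = 500

500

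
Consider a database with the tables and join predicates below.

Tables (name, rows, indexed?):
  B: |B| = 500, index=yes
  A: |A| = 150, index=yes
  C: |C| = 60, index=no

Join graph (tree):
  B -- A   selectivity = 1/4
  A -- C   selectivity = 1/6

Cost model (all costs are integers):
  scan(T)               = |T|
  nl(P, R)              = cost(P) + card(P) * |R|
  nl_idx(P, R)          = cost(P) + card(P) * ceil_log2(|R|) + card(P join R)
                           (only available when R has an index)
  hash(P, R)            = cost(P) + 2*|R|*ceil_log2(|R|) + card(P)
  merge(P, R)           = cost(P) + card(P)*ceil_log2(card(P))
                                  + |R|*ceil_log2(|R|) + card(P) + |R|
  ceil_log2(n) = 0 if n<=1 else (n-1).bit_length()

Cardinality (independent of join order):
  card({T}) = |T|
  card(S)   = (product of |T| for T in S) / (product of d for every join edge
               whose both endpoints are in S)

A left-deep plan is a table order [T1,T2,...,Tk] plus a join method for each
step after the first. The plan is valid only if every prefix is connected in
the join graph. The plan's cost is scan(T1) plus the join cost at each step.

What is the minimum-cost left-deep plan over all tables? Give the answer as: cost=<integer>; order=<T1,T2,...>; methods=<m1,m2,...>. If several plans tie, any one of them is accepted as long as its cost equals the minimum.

Selinger DP (subsets sized 1..n):
  {B}: scan cost=500, card=500
  {A}: scan cost=150, card=150
  {C}: scan cost=60, card=60
  {AB}: card=18750; try (A,hash)→3400, (B,merge)→6500, (A,merge)→6850, (B,hash)→9300, (B,nl_idx)→20250, (A,nl_idx)→23250 …(+2); best=3400 via (A,hash)
  {AC}: card=1500; try (C,hash)→1020, (A,merge)→1830, (C,merge)→1920, (A,nl_idx)→2040, (A,hash)→2520, (A,nl)→9060 …(+1); best=1020 via (C,hash)
  {ABC}: card=187500; try (B,hash)→11520, (C,hash)→22870, (B,merge)→24020, (B,nl_idx)→202020, (C,merge)→303820, (B,nl)→751020 …(+1); best=11520 via (B,hash)

cost=11520; order=A,C,B; methods=hash,hash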